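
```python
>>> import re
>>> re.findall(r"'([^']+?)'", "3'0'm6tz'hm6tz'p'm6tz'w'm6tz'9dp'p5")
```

['0', 'hm6tz', 'm6tz', 'm6tz']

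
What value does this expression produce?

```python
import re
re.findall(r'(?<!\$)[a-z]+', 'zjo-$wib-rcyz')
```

The negative lookahead/lookbehind blocks any match where the forbidden context is present.
Since nothing is captured, `findall` lists the 3 matched substrings directly.

['zjo', 'ib', 'rcyz']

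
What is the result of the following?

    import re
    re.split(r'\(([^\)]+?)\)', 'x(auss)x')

Matches to split on: at [1:7] → '(auss)'.
Because the pattern has a capturing group, `split` also inserts each captured text between the pieces.

['x', 'auss', 'x']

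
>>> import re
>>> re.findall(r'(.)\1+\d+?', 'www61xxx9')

`\1` is not a pattern — it's the concrete string captured by group 1, re-applied verbatim.
Scanning left to right: at [0:4] match 'www6', group 1 = 'w'; at [5:9] match 'xxx9', group 1 = 'x'.
With a single group, `findall` returns only what that group captured — 2 items.

['w', 'x']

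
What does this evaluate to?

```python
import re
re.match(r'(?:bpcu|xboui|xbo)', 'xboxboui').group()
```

'xbo'

With `match`, the pattern is implicitly anchored at the beginning.
The match spans [0:3] → 'xbo'.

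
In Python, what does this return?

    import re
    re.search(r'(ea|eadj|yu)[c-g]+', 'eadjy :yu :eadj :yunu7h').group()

'ead'

`search` walks the string left to right and returns the first match it finds.
The match spans [0:3] → 'ead'.
Captured: group 1 = 'ea'.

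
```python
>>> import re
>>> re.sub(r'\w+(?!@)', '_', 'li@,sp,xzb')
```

'_i@,_,_'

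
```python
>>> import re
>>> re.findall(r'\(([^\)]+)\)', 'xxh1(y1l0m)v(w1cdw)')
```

Scanning left to right: at [4:11] match '(y1l0m)', group 1 = 'y1l0m'; at [12:19] match '(w1cdw)', group 1 = 'w1cdw'.
Because there's exactly one group, `findall` drops the full match and keeps group 1 from each hit.

['y1l0m', 'w1cdw']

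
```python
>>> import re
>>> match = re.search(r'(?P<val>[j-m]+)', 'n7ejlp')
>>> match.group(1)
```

The match spans [3:5] → 'jl'.
Captured: group 1 = 'jl'.

'jl'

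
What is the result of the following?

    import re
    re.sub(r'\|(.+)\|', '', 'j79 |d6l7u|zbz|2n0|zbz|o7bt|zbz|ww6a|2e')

'j79 2e'

Matches: at [4:37] → '|d6l7u|zbz|2n0|zbz|o7bt|zbz|ww6a|'.
Every occurrence is swapped for ''.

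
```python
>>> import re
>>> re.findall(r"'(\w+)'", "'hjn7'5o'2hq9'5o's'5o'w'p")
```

['hjn7', '2hq9', 's', 'w']

Scanning left to right: at [0:6] match "'hjn7'", group 1 = 'hjn7'; at [8:14] match "'2hq9'", group 1 = '2hq9'; at [16:19] match "'s'", group 1 = 's'; at [21:24] match "'w'", group 1 = 'w'.
One capturing group, so `findall` returns just the captured substring from each match — 4 in all.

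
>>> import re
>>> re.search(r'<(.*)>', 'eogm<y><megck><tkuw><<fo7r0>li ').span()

The match spans [4:28] → '<y><megck><tkuw><<fo7r0>'.

(4, 28)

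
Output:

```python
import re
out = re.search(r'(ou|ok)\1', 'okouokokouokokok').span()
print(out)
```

(4, 8)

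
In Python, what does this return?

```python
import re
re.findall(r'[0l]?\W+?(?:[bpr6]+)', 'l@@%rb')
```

['l@@%rb']

With no groups in the pattern, `findall` gives back each whole match — 1 here.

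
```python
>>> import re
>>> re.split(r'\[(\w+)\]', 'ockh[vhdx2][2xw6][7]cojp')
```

Matches to split on: at [4:11] → '[vhdx2]'; at [11:17] → '[2xw6]'; at [17:20] → '[7]'.
With a capturing group present, the delimiter's captured portion is kept in the result list.

['ockh', 'vhdx2', '', '2xw6', '', '7', 'cojp']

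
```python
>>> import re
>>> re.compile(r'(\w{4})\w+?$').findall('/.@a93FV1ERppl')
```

Pattern: exactly 4 of a word character (captured); then one or more of a word character (lazy); then anchored at the end.
Scanning left to right: at [3:14] match 'a93FV1ERppl', group 1 = 'a93F'.
`findall` collects group 1 from the one match (1 total).

['a93F']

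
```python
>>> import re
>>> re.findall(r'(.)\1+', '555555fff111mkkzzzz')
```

A backreference is literal: `\1` must see the identical characters the first group matched.
Walking the string: at [0:6] match '555555', group 1 = '5'; at [6:9] match 'fff', group 1 = 'f'; at [9:12] match '111', group 1 = '1'; at [13:15] match 'kk', group 1 = 'k'; at [15:19] match 'zzzz', group 1 = 'z'.
With a single group, `findall` returns only what that group captured — 5 items.

['5', 'f', '1', 'k', 'z']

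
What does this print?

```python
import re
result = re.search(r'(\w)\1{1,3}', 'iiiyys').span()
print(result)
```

(0, 3)

`\1` has to match the exact text group 1 already captured.
The match spans [0:3] → 'iii'.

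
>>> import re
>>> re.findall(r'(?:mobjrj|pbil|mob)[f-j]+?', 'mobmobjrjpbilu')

['mobj']

Scanning left to right: at [3:7] → 'mobj'.
Since nothing is captured, `findall` lists the 1 matched substring directly.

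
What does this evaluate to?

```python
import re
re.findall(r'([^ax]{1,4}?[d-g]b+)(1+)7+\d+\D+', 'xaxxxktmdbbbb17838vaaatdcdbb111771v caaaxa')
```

[('ktmdbbbb', '1')]

Pattern: 1 to 4 of any character except [ax] (lazy), then a character in [d-g], then one or more of a literal 'b' (captured); then one or more of a literal '1' (captured); then one or more of the literal '7', then one or more of a digit, then one or more of a non-digit.
2 groups means the one result is a tuple of 2 captured strings — 1 here.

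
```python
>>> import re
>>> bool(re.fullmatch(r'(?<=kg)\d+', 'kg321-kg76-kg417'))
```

Lookahead/lookbehind check context without consuming it, so the matched span excludes the asserted characters.
`re.fullmatch` requires the pattern to consume the entire string.
Here there's no way to consume every character, so the call returns None, and `bool(None)` is False.

False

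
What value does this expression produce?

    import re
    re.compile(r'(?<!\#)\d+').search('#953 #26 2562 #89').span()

(2, 4)

Because the assertion is negative and zero-width, positions next to the forbidden text are skipped.
Unlike `match`, `search` isn't anchored — it looks for the pattern anywhere in the string.
The match spans [2:4] → '53'.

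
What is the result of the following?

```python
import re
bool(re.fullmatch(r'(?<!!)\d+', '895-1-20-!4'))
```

`re.fullmatch` requires the pattern to consume the entire string.
Here the string isn't matched end-to-end, so the call returns None, and `bool(None)` is False.

False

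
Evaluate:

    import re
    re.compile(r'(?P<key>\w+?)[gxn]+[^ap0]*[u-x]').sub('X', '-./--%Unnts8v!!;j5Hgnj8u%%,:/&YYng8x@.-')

'-./--%X@.-'

Pattern: one or more of a word character (lazy) (captured as 'key'); then one or more of one of [gxn], then zero or more of any character except [ap0], then a character in [u-x].
Matches: at [6:36] → 'Unnts8v!!;j5Hgnj8u%%,:/&YYng8x'.
`sub` substitutes 'X' at each match site.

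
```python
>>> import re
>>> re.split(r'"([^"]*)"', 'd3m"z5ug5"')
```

['d3m', 'z5ug5', '']

Matches to split on: at [3:10] → '"z5ug5"'.
With a capturing group present, the delimiter's captured portion is kept in the result list.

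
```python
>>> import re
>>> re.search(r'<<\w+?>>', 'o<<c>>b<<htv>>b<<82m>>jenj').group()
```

`re.search` scans for the first position where the pattern succeeds.
The match spans [1:6] → '<<c>>'.

'<<c>>'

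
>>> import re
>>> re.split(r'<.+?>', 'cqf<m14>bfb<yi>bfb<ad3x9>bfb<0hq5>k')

['cqf', 'bfb', 'bfb', 'bfb', 'k']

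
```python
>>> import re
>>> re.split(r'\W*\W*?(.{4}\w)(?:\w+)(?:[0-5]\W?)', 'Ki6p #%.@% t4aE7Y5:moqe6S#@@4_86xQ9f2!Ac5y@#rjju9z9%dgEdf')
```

['Ki6p', 't4aE7', 'moqe6', 'S#@@4', 'Ac5y@#rjju9z9%dgEdf']

The pattern matches zero or more of a non-word character, then zero or more of a non-word character (lazy); then exactly 4 of any character, then a word character (captured); then one or more of a word character (non-capturing group); then a character in [0-5], then optionally a non-word character (non-capturing group).
Matches to split on: at [4:19] → ' #%.@% t4aE7Y5:'; at [24:38] → 'S#@@4_86xQ9f2!'.
With a capturing group present, the delimiter's captured portion is kept in the result list.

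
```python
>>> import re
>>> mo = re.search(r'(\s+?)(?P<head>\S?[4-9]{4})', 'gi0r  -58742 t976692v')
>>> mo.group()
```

'  -5874'

Pattern: one or more of whitespace (lazy) (captured); then optionally a non-whitespace character, then exactly 4 of a character in [4-9] (captured as 'head').
The match spans [4:11] → '  -5874'.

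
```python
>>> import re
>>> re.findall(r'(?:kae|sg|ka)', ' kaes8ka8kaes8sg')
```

['kae', 'ka', 'kae', 'sg']

`|` is ordered: at each position the engine commits to the first alternative that works.
Matches: at [1:4] → 'kae'; at [6:8] → 'ka'; at [9:12] → 'kae'; at [14:16] → 'sg'.
With no groups in the pattern, `findall` gives back each whole match — 4 here.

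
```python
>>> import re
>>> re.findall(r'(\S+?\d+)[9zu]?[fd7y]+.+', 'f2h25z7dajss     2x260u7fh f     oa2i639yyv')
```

['f2h25']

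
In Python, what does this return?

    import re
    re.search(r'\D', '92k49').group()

'k'

The match spans [2:3] → 'k'.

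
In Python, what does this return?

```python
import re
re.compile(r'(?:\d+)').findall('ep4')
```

No capturing groups, so `findall` returns the 1 full match string.

['4']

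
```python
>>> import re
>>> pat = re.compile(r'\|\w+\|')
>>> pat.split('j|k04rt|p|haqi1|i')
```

['j', 'p', 'i']

Matches to split on: at [1:8] → '|k04rt|'; at [9:16] → '|haqi1|'.
`split` removes every match and returns the 3 fragments in between.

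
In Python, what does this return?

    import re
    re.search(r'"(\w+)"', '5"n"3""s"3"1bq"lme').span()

`re.search` tries every starting position until one works.
The match spans [1:4] → '"n"'.
Captured: group 1 = 'n'.

(1, 4)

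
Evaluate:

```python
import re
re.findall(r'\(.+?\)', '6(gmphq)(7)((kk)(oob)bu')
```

['(gmphq)', '(7)', '((kk)', '(oob)']

A non-greedy quantifier consumes as few characters as it can — just enough that the remainder of the pattern still matches from where it stops; whatever follows it matches normally.
Scanning left to right: at [1:8] → '(gmphq)'; at [8:11] → '(7)'; at [11:16] → '((kk)'; at [16:21] → '(oob)'.
With no groups in the pattern, `findall` gives back each whole match — 4 here.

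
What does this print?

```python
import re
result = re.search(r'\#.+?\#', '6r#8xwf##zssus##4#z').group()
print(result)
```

A `+?`/`*?`/`{m,n}?` starts at its minimum and grows only as far as needed for what follows to match.
The match spans [2:8] → '#8xwf#'.

#8xwf#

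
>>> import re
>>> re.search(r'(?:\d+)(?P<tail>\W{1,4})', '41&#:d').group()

This matches one or more of a digit (non-capturing group); then 1 to 4 of a non-word character (captured as 'tail').
The match spans [0:5] → '41&#:'.

'41&#:'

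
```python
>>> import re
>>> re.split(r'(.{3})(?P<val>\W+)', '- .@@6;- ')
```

['', '- .', '@@', '', '6;-', ' ', '']

The group in the pattern means `split` returns the separators' captures alongside the pieces.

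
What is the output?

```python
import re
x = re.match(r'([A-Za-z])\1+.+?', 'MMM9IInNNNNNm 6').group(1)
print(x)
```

M

`\1` is not a pattern — it's the concrete string captured by group 1, re-applied verbatim.
`re.match` won't scan ahead — the pattern has to work from the very first character.
The match spans [0:4] → 'MMM9'.
Captured: group 1 = 'M'.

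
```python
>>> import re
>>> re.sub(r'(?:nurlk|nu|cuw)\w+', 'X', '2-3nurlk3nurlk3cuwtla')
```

'2-3X'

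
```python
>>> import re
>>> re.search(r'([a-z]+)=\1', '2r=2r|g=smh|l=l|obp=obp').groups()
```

('l',)

A backreference is literal: `\1` must see the identical characters the first group matched.
`search` walks the string left to right and returns the first match it finds.
The match spans [12:15] → 'l=l'.
Captured: group 1 = 'l'.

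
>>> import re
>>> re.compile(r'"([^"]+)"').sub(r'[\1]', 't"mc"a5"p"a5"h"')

Each match is replaced using the text its own group 1 captured.

't[mc]a5[p]a5[h]'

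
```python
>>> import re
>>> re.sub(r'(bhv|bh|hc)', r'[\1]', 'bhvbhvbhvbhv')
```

Alternation isn't longest-match — the leftmost alternative that fits at this position is chosen.
Matches: at [0:3] → 'bhv'; at [3:6] → 'bhv'; at [6:9] → 'bhv'; at [9:12] → 'bhv'.
`\1` in the replacement pulls in group 1's text for each match.

'[bhv][bhv][bhv][bhv]'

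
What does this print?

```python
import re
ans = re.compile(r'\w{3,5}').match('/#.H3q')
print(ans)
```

The pattern matches 3 to 5 of a word character.
`re.match` only tries the pattern at the start of the string.
Here the pattern fails at index 0, so the call returns None.

None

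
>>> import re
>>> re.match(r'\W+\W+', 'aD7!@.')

Pattern: one or more of a non-word character; then one or more of a non-word character.
`re.match` only tries the pattern at the start of the string.
Here the string doesn't start with a match, so the call returns None.

None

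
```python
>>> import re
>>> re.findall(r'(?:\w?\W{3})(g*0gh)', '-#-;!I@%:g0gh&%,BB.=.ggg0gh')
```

['g0gh', 'ggg0gh']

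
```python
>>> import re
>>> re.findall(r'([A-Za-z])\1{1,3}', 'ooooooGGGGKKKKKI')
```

['o', 'o', 'G', 'K']

A backreference is literal: `\1` must see the identical characters the first group matched.
Matches: at [0:4] match 'oooo', group 1 = 'o'; at [4:6] match 'oo', group 1 = 'o'; at [6:10] match 'GGGG', group 1 = 'G'; at [10:14] match 'KKKK', group 1 = 'K'.
With a single group, `findall` returns only what that group captured — 4 items.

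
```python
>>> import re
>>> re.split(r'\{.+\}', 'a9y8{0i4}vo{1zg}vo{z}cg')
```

['a9y8', 'cg']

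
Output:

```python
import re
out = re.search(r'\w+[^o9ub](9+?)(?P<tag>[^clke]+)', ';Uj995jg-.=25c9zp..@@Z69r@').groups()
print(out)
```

The match spans [1:13] → 'Uj995jg-.=25'.
Captured: group 1 = '9', group 2 = '95jg-.=25'.

('9', '95jg-.=25')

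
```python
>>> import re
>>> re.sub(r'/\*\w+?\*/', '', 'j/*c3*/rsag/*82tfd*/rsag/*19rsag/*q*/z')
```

Each match is replaced by ''.

'jrsagrsag/*19rsagz'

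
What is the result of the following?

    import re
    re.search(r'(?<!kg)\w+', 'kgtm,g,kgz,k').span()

The negative lookahead/lookbehind blocks any match where the forbidden context is present.
The match spans [0:4] → 'kgtm'.

(0, 4)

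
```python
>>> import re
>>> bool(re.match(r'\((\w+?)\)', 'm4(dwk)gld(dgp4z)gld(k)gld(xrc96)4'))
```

False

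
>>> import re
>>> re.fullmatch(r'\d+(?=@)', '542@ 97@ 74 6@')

None

For `fullmatch`, every character of the input must be accounted for by the pattern.
Here the string isn't matched end-to-end, so the call returns None.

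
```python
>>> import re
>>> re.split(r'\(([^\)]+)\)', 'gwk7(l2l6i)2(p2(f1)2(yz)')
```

['gwk7', 'l2l6i', '2', 'p2(f1', '2', 'yz', '']

Matches to split on: at [4:11] → '(l2l6i)'; at [12:19] → '(p2(f1)'; at [20:24] → '(yz)'.
`re.split` interleaves the captured-group text with the surrounding fragments.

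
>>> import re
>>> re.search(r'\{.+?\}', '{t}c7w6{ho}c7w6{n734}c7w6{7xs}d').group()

With the lazy modifier that quantifier settles for the fewest repetitions that let the rest of the pattern succeed (the atoms after it are unaffected and can still be greedy).
`re.search` tries every starting position until one works.
The match spans [0:3] → '{t}'.

'{t}'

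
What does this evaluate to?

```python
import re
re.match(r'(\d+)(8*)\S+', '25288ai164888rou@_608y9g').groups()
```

The pattern matches one or more of a digit (captured); then zero or more of a literal '8' (captured); then one or more of a non-whitespace character.
`match` is anchored at position 0; if the pattern doesn't fit there, it returns None.
The match spans [0:24] → '25288ai164888rou@_608y9g'.
Captured: group 1 = '25288', group 2 = ''.

('25288', '')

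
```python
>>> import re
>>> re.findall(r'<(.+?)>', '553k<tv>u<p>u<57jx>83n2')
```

With the lazy modifier that quantifier settles for the fewest repetitions that let the rest of the pattern succeed (the atoms after it are unaffected and can still be greedy).
Because there's exactly one group, `findall` drops the full match and keeps group 1 from each hit.

['tv', 'p', '57jx']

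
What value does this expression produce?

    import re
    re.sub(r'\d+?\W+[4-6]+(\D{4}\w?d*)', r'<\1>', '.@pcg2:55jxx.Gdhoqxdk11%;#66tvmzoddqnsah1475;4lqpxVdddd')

The pattern matches one or more of a digit (lazy); then one or more of a non-word character; then one or more of a character in [4-6]; then exactly 4 of a non-digit, then optionally a word character, then zero or more of the literal 'd' (captured).
Matches: at [5:15] → '2:55jxx.Gd'; at [21:35] → '11%;#66tvmzodd'; at [40:55] → '1475;4lqpxVdddd'.
Each match is replaced using the text its own group 1 captured.

'.@pcg<jxx.Gd>hoqxdk<tvmzodd>qnsah<lqpxVdddd>'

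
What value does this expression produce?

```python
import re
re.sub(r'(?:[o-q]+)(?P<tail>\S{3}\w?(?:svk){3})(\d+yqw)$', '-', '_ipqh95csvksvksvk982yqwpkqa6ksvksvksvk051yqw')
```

'_ipqh95csvksvksvk982yqwpk-'

This matches one or more of a character in [o-q] (non-capturing group); then exactly 3 of a non-whitespace character, then optionally a word character, then the literal 'svk' repeated 3 times (captured as 'tail'); then one or more of a digit, then the literal 'yqw' (captured); then anchored at the end.
Matches: at [25:44] → 'qa6ksvksvksvk051yqw'.
`sub` substitutes '-' at each match site.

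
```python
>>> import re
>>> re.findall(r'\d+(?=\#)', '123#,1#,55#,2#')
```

['123', '1', '55', '2']

Lookahead/lookbehind check context without consuming it, so the matched span excludes the asserted characters.
`findall` yields the raw match text (4 of them) because the pattern has no groups.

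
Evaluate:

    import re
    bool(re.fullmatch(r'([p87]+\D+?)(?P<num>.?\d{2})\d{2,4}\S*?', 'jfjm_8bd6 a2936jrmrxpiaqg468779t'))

False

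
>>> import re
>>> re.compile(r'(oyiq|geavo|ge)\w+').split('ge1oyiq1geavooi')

Matches to split on: at [0:15] → 'ge1oyiq1geavooi'.
Because the pattern has a capturing group, `split` also inserts each captured text between the pieces.

['', 'ge', '']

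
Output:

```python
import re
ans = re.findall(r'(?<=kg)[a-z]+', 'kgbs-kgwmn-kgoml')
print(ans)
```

['bs', 'wmn', 'oml']

The positive lookaround only admits positions where the adjacent text matches; those characters stay outside the span.
Walking the string: at [2:4] → 'bs'; at [7:10] → 'wmn'; at [13:16] → 'oml'.
With no groups in the pattern, `findall` gives back each whole match — 3 here.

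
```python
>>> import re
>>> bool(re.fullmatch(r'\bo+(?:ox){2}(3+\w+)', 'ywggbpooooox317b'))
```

False

Pattern: a word boundary (`\b`, zero-width); then one or more of the literal 'o', then the literal 'ox' repeated 2 times; then one or more of a literal '3', then one or more of a word character (captured).
For `fullmatch`, every character of the input must be accounted for by the pattern.
Here the pattern can't cover the whole string, so the call returns None, and `bool(None)` is False.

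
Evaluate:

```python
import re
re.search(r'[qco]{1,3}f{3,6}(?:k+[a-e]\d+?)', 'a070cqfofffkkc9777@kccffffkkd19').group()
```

'offfkkc9'

The pattern matches 1 to 3 of one of [qco], then 3 to 6 of the literal 'f'; then one or more of a literal 'k', then a character in [a-e], then one or more of a digit (lazy) (non-capturing group).
Because the quantifier is non-greedy, it stops expanding at the earliest point where the rest of the pattern can succeed.
`re.search` scans for the first position where the pattern succeeds.
The match spans [7:15] → 'offfkkc9'.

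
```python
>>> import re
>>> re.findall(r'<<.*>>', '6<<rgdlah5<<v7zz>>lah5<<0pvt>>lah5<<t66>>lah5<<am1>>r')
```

With no groups in the pattern, `findall` gives back each whole match — 1 here.

['<<rgdlah5<<v7zz>>lah5<<0pvt>>lah5<<t66>>lah5<<am1>>']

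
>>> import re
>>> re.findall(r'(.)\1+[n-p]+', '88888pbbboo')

['8', 'b']

A backreference is literal: `\1` must see the identical characters the first group matched.
Matches: at [0:6] match '88888p', group 1 = '8'; at [6:11] match 'bbboo', group 1 = 'b'.
Because there's exactly one group, `findall` drops the full match and keeps group 1 from each hit.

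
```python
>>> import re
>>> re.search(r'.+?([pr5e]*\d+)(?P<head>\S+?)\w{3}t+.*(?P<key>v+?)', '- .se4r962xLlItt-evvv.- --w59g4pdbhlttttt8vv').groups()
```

('e4', 'r962x', 'v')

This matches one or more of any character (lazy); then zero or more of one of [pr5e], then one or more of a digit (captured); then one or more of a non-whitespace character (lazy) (captured as 'head'); then exactly 3 of a word character, then one or more of a literal 't', then zero or more of any character; then one or more of a literal 'v' (lazy) (captured as 'key').
With the lazy modifier that quantifier settles for the fewest repetitions that let the rest of the pattern succeed (the atoms after it are unaffected and can still be greedy).
`re.search` tries every starting position until one works.
The match spans [0:44] → '- .se4r962xLlItt-evvv.- --w59g4pdbhlttttt8vv'.
Captured: group 1 = 'e4', group 2 = 'r962x', group 3 = 'v'.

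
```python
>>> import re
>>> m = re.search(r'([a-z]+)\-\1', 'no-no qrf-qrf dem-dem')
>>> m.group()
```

'no-no'

After group 1 captures some text, `\1` only succeeds where that same text appears again.
`search` walks the string left to right and returns the first match it finds.
The match spans [0:5] → 'no-no'.
Captured: group 1 = 'no'.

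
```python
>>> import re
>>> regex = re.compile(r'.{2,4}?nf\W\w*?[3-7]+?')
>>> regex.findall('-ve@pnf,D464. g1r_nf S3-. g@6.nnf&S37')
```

['ve@pnf,D4', 'g1r_nf S3', '@6.nnf&S3']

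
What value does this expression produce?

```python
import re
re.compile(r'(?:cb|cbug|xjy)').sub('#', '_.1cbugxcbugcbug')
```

'_.1#ugx#ug#ug'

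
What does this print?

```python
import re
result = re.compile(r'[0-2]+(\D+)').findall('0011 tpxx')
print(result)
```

One capturing group, so `findall` returns just the captured substring from the one match — 1 in all.

[' tpxx']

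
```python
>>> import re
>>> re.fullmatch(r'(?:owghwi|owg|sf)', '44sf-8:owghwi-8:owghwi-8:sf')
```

None

`re.fullmatch` requires the pattern to consume the entire string.
Here there's no way to consume every character, so the call returns None.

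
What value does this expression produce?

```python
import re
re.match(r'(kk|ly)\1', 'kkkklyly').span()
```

`match` is anchored at position 0; if the pattern doesn't fit there, it returns None.
The match spans [0:4] → 'kkkk'.

(0, 4)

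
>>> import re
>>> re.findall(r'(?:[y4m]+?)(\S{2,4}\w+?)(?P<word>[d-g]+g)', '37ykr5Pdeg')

[('kr5Pd', 'eg')]

Pattern: one or more of one of [y4m] (lazy) (non-capturing group); then 2 to 4 of a non-whitespace character, then one or more of a word character (lazy) (captured); then one or more of a character in [d-g], then the literal 'g' (captured as 'word').
Walking the string: at [2:10] match 'ykr5Pdeg', groups = ('kr5Pd', 'eg').
`findall` packs the 2 group values into a tuple for every match.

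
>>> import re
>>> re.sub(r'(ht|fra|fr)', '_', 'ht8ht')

Matches: at [0:2] → 'ht'; at [3:5] → 'ht'.
Every occurrence is swapped for '_'.

'_8_'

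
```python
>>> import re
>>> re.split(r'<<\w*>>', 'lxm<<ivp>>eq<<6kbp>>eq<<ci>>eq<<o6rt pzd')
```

['lxm', 'eq', 'eq', 'eq<<o6rt pzd']

Matches to split on: at [3:10] → '<<ivp>>'; at [12:20] → '<<6kbp>>'; at [22:28] → '<<ci>>'.
The string is cut at each match, leaving 4 pieces.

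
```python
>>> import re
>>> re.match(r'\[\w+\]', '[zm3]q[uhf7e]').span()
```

With `match`, the pattern is implicitly anchored at the beginning.
The match spans [0:5] → '[zm3]'.

(0, 5)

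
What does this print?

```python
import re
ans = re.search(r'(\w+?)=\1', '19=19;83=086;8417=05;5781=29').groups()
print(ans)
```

`\1` has to match the exact text group 1 already captured.
`re.search` tries every starting position until one works.
The match spans [0:5] → '19=19'.
Captured: group 1 = '19'.

('19',)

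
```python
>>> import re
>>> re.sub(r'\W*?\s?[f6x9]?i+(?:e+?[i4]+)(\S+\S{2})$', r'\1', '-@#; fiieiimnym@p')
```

'mnym@p'

The pattern matches zero or more of a non-word character (lazy), then optionally whitespace; then optionally one of [f6x9], then one or more of a literal 'i'; then one or more of a literal 'e' (lazy), then one or more of one of [i4] (non-capturing group); then one or more of a non-whitespace character, then exactly 2 of a non-whitespace character (captured); then anchored at the end.
The replacement refers to a captured group, so each match is rewritten using its own captured text.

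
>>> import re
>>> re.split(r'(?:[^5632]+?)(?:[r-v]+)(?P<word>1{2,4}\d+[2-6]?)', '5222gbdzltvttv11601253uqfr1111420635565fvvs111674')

['5222', '11601253', '', '1111420635565', '', '111674', '']

The pattern matches one or more of any character except [5632] (lazy) (non-capturing group); then one or more of a character in [r-v] (non-capturing group); then 2 to 4 of the literal '1', then one or more of a digit, then optionally a character in [2-6] (captured as 'word').
Matches to split on: at [4:22] → 'gbdzltvttv11601253'; at [22:39] → 'uqfr1111420635565'; at [39:49] → 'fvvs111674'.
With a capturing group present, the delimiter's captured portion is kept in the result list.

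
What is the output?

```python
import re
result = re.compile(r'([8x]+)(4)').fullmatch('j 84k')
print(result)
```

None

The pattern matches one or more of one of [8x] (captured); then a literal '4' (captured).
For `fullmatch`, every character of the input must be accounted for by the pattern.
Here the string isn't matched end-to-end, so the call returns None.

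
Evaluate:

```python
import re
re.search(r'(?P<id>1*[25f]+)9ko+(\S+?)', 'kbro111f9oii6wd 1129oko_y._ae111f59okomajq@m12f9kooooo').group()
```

'12f9kooooo'

Pattern: zero or more of a literal '1', then one or more of one of [25f] (captured as 'id'); then the literal '9k', then one or more of the literal 'o'; then one or more of a non-whitespace character (lazy) (captured).
`re.search` tries every starting position until one works.
The match spans [44:54] → '12f9kooooo'.
Captured: group 1 = '12f', group 2 = 'o'.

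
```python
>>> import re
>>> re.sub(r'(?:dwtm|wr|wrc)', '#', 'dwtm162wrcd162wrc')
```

'#162#cd162#c'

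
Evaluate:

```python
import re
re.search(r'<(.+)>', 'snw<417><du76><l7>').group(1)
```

'417><du76><l7'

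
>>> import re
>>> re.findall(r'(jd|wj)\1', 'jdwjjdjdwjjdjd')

The backreference `\1` re-matches whatever the first group consumed, character for character.
Because there's exactly one group, `findall` drops the full match and keeps group 1 from each hit.

['jd', 'jd']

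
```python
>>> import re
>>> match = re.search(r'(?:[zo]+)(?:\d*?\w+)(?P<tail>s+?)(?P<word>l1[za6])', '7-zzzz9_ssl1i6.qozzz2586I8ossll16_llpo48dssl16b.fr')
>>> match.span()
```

The match spans [16:46] → 'ozzz2586I8ossll16_llpo48dssl16'.

(16, 46)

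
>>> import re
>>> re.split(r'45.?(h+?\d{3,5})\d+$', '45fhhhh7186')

['', 'hhhh718', '']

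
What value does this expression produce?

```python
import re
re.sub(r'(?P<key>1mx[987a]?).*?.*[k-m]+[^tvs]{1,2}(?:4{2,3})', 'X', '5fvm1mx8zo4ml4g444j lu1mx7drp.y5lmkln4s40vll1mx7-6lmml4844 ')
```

The pattern matches the literal '1mx', then optionally one of [987a] (captured as 'key'); then zero or more of any character (lazy), then zero or more of any character; then one or more of a character in [k-m], then 1 to 2 of any character except [tvs]; then 2 to 3 of a literal '4' (non-capturing group).
Matches: at [4:58] → '1mx8zo4ml4g444j lu1mx7drp.y5lmkln4s40vll1mx7-6lmml4844'.
Each match is replaced by 'X'.

'5fvmX '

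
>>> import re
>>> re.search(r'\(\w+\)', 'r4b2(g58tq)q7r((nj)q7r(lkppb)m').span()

(4, 11)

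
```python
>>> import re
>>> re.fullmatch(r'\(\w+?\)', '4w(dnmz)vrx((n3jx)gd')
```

`re.fullmatch` requires the pattern to consume the entire string.
Here there's no way to consume every character, so the call returns None.

None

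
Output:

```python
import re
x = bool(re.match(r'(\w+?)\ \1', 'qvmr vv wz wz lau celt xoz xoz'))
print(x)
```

False

`\1` has to match the exact text group 1 already captured.
`match` is anchored at position 0; if the pattern doesn't fit there, it returns None.
Here the string doesn't start with a match, so the call returns None, and `bool(None)` is False.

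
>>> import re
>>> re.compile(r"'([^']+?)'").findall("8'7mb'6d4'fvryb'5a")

['7mb', 'fvryb']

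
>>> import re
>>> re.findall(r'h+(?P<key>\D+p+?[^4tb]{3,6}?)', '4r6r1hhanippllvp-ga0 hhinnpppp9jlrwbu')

With the lazy modifier that quantifier settles for the fewest repetitions that let the rest of the pattern succeed (the atoms after it are unaffected and can still be greedy).
Because there's exactly one group, `findall` drops the full match and keeps group 1 from each hit.

['anippllvp-ga', 'innpppp9jl']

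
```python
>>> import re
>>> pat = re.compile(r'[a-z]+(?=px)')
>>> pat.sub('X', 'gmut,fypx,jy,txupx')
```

The `(?=…)`/`(?<=…)` assertion just peeks at neighbouring text; it doesn't advance the match position.
Matches: at [5:7] → 'fy'; at [13:16] → 'txu'.
`sub` substitutes 'X' at each match site.

'gmut,Xpx,jy,Xpx'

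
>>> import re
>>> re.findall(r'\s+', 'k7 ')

The pattern matches one or more of whitespace.
Scanning left to right: at [2:3] → ' '.
No capturing groups, so `findall` returns the 1 full match string.

[' ']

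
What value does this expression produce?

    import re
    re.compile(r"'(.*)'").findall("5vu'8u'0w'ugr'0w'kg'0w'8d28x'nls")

["8u'0w'ugr'0w'kg'0w'8d28x"]

With a single group, `findall` returns only what that group captured — 1 item.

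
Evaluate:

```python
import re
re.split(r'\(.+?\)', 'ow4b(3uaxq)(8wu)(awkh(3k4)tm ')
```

['ow4b', '', '', 'tm ']

Matches to split on: at [4:11] → '(3uaxq)'; at [11:16] → '(8wu)'; at [16:26] → '(awkh(3k4)'.
Each match becomes a cut point; 4 segments remain.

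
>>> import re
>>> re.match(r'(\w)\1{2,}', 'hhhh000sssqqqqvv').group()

`re.match` won't scan ahead — the pattern has to work from the very first character.
The match spans [0:4] → 'hhhh'.

'hhhh'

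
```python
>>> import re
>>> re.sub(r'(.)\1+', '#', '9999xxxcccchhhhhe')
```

`\1` is not a pattern — it's the concrete string captured by group 1, re-applied verbatim.
Every occurrence is swapped for '#'.

'####e'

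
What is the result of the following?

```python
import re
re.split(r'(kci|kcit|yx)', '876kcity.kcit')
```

['876', 'kci', 'ty.', 'kci', 't']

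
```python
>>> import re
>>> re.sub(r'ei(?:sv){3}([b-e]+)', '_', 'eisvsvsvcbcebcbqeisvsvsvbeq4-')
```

Pattern: the literal 'ei', then the literal 'sv' repeated 3 times; then one or more of a character in [b-e] (captured).
Matches: at [0:15] → 'eisvsvsvcbcebcb'; at [16:26] → 'eisvsvsvbe'.
`sub` substitutes '_' at each match site.

'_q_q4-'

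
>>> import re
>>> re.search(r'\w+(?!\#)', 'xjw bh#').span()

(0, 3)

The negative lookahead/lookbehind blocks any match where the forbidden context is present.
`re.search` tries every starting position until one works.
The match spans [0:3] → 'xjw'.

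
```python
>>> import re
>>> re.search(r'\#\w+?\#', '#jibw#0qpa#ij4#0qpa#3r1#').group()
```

'#jibw#'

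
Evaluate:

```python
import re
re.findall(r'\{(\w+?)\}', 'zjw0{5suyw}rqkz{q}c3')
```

['5suyw', 'q']

Scanning left to right: at [4:11] match '{5suyw}', group 1 = '5suyw'; at [15:18] match '{q}', group 1 = 'q'.
With a single group, `findall` returns only what that group captured — 2 items.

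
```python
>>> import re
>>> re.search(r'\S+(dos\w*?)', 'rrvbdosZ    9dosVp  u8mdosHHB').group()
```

'rrvbdos'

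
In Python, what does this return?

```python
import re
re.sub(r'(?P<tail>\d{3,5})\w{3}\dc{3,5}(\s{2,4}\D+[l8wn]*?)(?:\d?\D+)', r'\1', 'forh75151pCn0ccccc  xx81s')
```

'forh75151'

The replacement refers to a captured group, so each match is rewritten using its own captured text.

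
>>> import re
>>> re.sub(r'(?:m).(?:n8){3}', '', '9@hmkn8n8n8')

This matches a literal 'm' (non-capturing group); then any character, then the literal 'n8' repeated 3 times.
Matches: at [3:11] → 'mkn8n8n8'.
Each match is replaced by ''.

'9@h'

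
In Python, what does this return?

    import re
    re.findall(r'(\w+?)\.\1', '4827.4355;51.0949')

[]

A backreference is literal: `\1` must see the identical characters the first group matched.
One capturing group, so `findall` returns just the captured substring from each match — 0 in all.
Nothing in the string satisfies the pattern, so the list is empty.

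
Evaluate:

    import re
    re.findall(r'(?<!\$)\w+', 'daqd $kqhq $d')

['daqd', 'qhq']

The negative lookahead/lookbehind blocks any match where the forbidden context is present.
Scanning left to right: at [0:4] → 'daqd'; at [7:10] → 'qhq'.
`findall` yields the raw match text (2 of them) because the pattern has no groups.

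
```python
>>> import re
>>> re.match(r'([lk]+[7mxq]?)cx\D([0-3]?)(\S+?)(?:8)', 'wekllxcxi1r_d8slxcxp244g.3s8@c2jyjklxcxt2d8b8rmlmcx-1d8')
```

`re.match` won't scan ahead — the pattern has to work from the very first character.
Here the pattern fails at index 0, so the call returns None.

None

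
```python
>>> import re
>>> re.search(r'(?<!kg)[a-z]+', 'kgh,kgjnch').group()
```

'kgh'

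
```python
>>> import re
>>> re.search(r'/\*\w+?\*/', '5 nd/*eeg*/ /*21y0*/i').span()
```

The match spans [4:11] → '/*eeg*/'.

(4, 11)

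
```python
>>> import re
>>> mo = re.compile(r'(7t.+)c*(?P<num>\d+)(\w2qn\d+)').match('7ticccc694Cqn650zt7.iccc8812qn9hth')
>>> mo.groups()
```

Pattern: the literal '7t', then one or more of any character (captured); then zero or more of a literal 'c'; then one or more of a digit (captured as 'num'); then a word character, then the literal '2qn', then one or more of a digit (captured).
With `match`, the pattern is implicitly anchored at the beginning.
The match spans [0:31] → '7ticccc694Cqn650zt7.iccc8812qn9'.
Captured: group 1 = '7ticccc694Cqn650zt7.iccc8', group 2 = '8', group 3 = '12qn9'.

('7ticccc694Cqn650zt7.iccc8', '8', '12qn9')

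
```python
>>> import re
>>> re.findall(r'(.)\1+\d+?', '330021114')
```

['3', '1']

After group 1 captures some text, `\1` only succeeds where that same text appears again.
Walking the string: at [0:3] match '330', group 1 = '3'; at [5:9] match '1114', group 1 = '1'.
With a single group, `findall` returns only what that group captured — 2 items.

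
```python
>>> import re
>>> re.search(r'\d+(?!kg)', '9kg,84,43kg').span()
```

(4, 6)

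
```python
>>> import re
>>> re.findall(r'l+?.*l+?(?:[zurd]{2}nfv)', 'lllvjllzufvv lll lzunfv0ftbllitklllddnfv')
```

`findall` yields the raw match text (1 of them) because the pattern has no groups.

['lllvjllzufvv lll lzunfv0ftbllitklllddnfv']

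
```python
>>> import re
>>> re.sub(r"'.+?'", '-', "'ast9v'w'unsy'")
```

'-w-'

With the lazy modifier that quantifier settles for the fewest repetitions that let the rest of the pattern succeed (the atoms after it are unaffected and can still be greedy).
Every occurrence is swapped for '-'.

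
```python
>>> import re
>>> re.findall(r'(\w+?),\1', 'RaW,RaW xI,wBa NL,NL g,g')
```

`\1` has to match the exact text group 1 already captured.
Because there's exactly one group, `findall` drops the full match and keeps group 1 from each hit.

['RaW', 'NL', 'g']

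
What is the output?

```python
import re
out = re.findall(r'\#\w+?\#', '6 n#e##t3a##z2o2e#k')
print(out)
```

['#e#', '#t3a#', '#z2o2e#']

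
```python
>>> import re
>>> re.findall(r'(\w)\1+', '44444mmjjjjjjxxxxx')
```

The backreference `\1` re-matches whatever the first group consumed, character for character.
`findall` collects group 1 from each match (4 total).

['4', 'm', 'j', 'x']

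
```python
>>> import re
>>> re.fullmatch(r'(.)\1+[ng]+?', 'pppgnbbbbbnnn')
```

For `fullmatch`, every character of the input must be accounted for by the pattern.
Here there's no way to consume every character, so the call returns None.

None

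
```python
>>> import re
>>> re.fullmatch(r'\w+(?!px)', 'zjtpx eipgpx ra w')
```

A negative assertion filters positions out without eating any characters.
`re.fullmatch` requires the pattern to consume the entire string.
Here the pattern can't cover the whole string, so the call returns None.

None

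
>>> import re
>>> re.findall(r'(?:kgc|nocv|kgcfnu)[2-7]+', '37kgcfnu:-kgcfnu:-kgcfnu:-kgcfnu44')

['kgcfnu44']

No capturing groups, so `findall` returns the 1 full match string.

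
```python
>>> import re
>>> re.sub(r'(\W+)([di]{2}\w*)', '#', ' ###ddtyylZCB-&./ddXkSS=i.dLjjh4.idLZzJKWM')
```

The pattern matches one or more of a non-word character (captured); then exactly 2 of one of [di], then zero or more of a word character (captured).
Matches: at [0:13] → ' ###ddtyylZCB'; at [13:23] → '-&./ddXkSS'; at [32:42] → '.idLZzJKWM'.
`sub` substitutes '#' at each match site.

'##=i.dLjjh4#'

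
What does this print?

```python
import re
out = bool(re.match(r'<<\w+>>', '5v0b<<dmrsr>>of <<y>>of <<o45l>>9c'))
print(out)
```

`match` is anchored at position 0; if the pattern doesn't fit there, it returns None.
Here the string doesn't start with a match, so the call returns None, and `bool(None)` is False.

False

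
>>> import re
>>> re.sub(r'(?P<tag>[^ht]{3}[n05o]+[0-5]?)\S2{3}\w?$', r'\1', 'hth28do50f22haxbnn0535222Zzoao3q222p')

'hth28do50f22haxbnn0535222Zzoao3'

Pattern: exactly 3 of any character except [ht], then one or more of one of [n05o], then optionally a character in [0-5] (captured as 'tag'); then a non-whitespace character, then exactly 3 of the literal '2', then optionally a word character; then anchored at the end.
Matches: at [26:36] → 'zoao3q222p'.
The replacement refers to a captured group, so each match is rewritten using its own captured text.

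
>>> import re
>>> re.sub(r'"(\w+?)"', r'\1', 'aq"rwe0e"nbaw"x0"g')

'aqrwe0enbawx0g'

`\1` in the replacement pulls in group 1's text for each match.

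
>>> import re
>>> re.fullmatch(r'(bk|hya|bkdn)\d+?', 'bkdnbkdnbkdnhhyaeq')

None

`re.fullmatch` is like wrapping the pattern in `^…$` (in single-line mode).
Here the pattern can't cover the whole string, so the call returns None.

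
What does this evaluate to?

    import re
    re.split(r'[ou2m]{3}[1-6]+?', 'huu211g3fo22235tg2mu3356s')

This matches exactly 3 of one of [ou2m]; then one or more of a character in [1-6] (lazy).
Matches to split on: at [1:5] → 'uu21'; at [9:13] → 'o222'; at [17:21] → '2mu3'.
The string is cut at each match, leaving 4 pieces.

['h', '1g3f', '35tg', '356s']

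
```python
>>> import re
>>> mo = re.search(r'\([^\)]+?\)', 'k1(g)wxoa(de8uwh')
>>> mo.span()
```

(2, 5)

`re.search` tries every starting position until one works.
The match spans [2:5] → '(g)'.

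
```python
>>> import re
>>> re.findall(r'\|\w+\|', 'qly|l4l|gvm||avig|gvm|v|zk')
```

['|l4l|', '|avig|', '|v|']

`findall` yields the raw match text (3 of them) because the pattern has no groups.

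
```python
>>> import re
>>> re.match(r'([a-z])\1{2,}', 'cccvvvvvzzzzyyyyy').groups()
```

A backreference is literal: `\1` must see the identical characters the first group matched.
`re.match` only tries the pattern at the start of the string.
The match spans [0:3] → 'ccc'.
Captured: group 1 = 'c'.

('c',)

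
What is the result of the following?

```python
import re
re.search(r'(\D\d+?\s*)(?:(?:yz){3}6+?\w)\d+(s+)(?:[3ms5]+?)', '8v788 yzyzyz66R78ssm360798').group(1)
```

'v788 '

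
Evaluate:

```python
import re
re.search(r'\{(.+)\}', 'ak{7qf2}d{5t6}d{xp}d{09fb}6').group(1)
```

'7qf2}d{5t6}d{xp}d{09fb'

`search` walks the string left to right and returns the first match it finds.
The match spans [2:26] → '{7qf2}d{5t6}d{xp}d{09fb}'.
Captured: group 1 = '7qf2}d{5t6}d{xp}d{09fb'.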